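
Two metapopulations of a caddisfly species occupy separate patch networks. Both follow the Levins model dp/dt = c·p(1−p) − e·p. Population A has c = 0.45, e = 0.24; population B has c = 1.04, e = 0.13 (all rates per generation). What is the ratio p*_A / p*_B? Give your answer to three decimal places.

A: p*_A = 1 − 0.24/0.45 = 0.4667.
B: p*_B = 1 − 0.13/1.04 = 0.8750.
p*_A / p*_B = 0.4667/0.8750 = 0.5333.

0.533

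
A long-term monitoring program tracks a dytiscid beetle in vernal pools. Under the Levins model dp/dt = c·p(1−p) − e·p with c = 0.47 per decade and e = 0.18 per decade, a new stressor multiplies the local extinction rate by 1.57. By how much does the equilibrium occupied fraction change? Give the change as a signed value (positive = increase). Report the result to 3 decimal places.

Before: p* = 1 − 0.18/0.47 = 0.6170.
After the change, c = 0.47, e = 0.2826, so p* = 1 − 0.2826/0.47 = 0.3987.
Δp* = 0.3987 − 0.6170 = -0.2183.

-0.218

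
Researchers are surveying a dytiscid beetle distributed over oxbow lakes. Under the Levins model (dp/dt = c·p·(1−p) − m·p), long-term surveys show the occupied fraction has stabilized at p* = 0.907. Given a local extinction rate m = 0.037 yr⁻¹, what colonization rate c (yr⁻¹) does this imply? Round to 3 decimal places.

At equilibrium c(1−p*) = m, so c = m/(1−p*).
c = 0.037/(1 − 0.907) = 0.037/0.0930 = 0.3978.

0.398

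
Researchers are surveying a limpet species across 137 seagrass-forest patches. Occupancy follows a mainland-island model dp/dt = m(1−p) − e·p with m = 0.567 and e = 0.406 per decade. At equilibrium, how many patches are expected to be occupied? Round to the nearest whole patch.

p* = m/(m+e) = 0.567/0.9730 = 0.5827.
Expected occupied patches = N × p* = 137 × 0.5827 = 79.83 ≈ 80.

80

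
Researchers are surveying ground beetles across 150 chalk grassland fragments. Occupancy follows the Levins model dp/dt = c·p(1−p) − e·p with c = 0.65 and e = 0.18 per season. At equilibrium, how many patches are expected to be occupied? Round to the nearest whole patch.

p* = 1 − e/c = 1 − 0.18/0.65 = 0.7231.
Expected occupied patches = N × p* = 150 × 0.7231 = 108.46 ≈ 108.

108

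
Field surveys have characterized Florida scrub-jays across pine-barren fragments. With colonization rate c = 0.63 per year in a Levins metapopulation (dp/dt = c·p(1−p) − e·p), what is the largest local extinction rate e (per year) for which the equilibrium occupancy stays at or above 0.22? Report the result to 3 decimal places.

0.491

1 − e/c ≥ 0.22 ⇒ e ≤ c(1 − 0.22) = 0.63 × 0.7800.
e_max = 0.4914.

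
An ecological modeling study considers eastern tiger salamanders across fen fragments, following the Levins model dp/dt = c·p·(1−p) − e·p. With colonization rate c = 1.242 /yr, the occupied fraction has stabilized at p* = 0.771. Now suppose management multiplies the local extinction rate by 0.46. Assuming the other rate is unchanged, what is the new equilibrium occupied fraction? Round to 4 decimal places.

Balance c(1−p*) = e gives e = 1.242×(1 − 0.77100) = 0.28442.
New p* = 1 − e/c = 1 − 0.13083/1.24200 = 0.89466.

0.8947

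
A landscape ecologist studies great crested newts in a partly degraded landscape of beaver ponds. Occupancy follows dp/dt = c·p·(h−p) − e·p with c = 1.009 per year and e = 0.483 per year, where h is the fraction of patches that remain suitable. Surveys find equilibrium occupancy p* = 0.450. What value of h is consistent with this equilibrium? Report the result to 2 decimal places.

0.93

At equilibrium c(h−p*) = e, so h = p* + e/c.
h = 0.450 + 0.483/1.009 = 0.450 + 0.4787 = 0.9287.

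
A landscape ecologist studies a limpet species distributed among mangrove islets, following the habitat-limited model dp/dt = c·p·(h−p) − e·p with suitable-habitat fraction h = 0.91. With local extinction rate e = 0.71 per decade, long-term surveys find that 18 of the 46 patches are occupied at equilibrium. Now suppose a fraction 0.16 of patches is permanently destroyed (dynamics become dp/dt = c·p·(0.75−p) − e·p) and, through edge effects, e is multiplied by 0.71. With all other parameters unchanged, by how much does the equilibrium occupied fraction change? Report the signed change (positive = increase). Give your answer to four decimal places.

Observed p* = 18/46 = 0.39130.
Balance c(h−p*) = e gives c = e/(0.91 − 0.39130) = 0.71/0.51870 = 1.36881.
New p* = 0.75 − e/c = 0.75 − 0.50410/1.36881 = 0.38172.
Δp* = 0.38172 − 0.39130 = -0.00958.

-0.0096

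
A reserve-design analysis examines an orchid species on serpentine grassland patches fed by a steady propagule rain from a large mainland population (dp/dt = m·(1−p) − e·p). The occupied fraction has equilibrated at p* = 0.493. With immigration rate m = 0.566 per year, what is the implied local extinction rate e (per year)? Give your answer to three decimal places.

0.582

At equilibrium m(1−p*) = e·p*, so e = m(1−p*)/p*.
e = 0.566 × 0.5070 / 0.493 = 0.5821.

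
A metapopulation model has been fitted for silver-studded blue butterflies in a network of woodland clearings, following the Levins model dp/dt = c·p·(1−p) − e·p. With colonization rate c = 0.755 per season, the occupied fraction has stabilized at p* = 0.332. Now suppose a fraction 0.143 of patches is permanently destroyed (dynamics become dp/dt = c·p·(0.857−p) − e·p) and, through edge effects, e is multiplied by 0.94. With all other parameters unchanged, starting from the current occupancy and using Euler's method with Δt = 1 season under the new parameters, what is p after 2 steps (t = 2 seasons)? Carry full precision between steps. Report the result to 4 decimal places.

Balance c(1−p*) = e gives e = 0.755×(1 − 0.33200) = 0.50434.
Starting from p₀ = 0.33200; update p ← p + (dp/dt)·Δt with the new parameters.
step 1: Δp = -0.02580, p = 0.30620
step 2: Δp = -0.01783, p = 0.28837

0.2884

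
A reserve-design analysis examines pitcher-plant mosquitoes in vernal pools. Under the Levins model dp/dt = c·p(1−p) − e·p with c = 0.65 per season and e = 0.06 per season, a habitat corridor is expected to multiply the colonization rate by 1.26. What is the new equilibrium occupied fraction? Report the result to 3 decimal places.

0.927

Before: p* = 1 − 0.06/0.65 = 0.9077.
After the change, c = 0.819, e = 0.06, so p* = 1 − 0.06/0.819 = 0.9267.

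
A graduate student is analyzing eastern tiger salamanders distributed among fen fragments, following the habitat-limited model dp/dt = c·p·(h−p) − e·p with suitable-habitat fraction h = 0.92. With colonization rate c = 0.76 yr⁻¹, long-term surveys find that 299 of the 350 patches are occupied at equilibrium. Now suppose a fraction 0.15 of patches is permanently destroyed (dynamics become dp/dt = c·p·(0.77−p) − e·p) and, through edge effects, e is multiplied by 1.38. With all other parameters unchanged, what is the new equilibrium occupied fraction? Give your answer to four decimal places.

0.6793

Observed p* = 299/350 = 0.85429.
Balance c(h−p*) = e gives e = 0.76×(0.92 − 0.85429) = 0.04994.
New p* = 0.77 − e/c = 0.77 − 0.06892/0.76000 = 0.67932.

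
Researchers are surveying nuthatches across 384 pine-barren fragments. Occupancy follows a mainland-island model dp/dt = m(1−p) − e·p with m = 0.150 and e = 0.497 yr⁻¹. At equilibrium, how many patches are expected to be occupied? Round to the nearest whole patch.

89

p* = m/(m+e) = 0.150/0.6470 = 0.2318.
Expected occupied patches = N × p* = 384 × 0.2318 = 89.03 ≈ 89.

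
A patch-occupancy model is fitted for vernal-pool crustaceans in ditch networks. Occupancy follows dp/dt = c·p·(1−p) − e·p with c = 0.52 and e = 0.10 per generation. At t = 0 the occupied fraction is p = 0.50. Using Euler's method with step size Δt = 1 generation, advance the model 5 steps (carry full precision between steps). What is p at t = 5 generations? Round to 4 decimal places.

Update rule: p ← p + [c·p·(1−p) − e·p]·Δt with Δt = 1.
t = 1: p = 0.50000 + (+0.08000) = 0.58000
t = 2: p = 0.58000 + (+0.06867) = 0.64867
t = 3: p = 0.64867 + (+0.05364) = 0.70231
t = 4: p = 0.70231 + (+0.03849) = 0.74080
t = 5: p = 0.74080 + (+0.02577) = 0.76657

0.7666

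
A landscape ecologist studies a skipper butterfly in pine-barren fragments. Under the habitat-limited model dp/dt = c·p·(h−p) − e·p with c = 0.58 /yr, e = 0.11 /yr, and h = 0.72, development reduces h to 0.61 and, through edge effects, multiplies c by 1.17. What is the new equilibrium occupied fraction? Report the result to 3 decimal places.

Before: p* = h − e/c = 0.72 − 0.11/0.58 = 0.72 − 0.1897 = 0.5303.
After: c = 0.6786, e = 0.11, h = 0.61; p* = 0.61 − 0.11/0.6786 = 0.4479.

0.448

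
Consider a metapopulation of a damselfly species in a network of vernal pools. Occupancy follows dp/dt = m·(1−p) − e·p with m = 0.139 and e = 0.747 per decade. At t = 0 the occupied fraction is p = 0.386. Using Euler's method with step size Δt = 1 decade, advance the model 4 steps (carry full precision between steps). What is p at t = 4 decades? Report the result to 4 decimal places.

Update rule: p ← p + [m·(1−p) − e·p]·Δt with Δt = 1.
t = 1: p = 0.38600 + (-0.20300) = 0.18300
t = 2: p = 0.18300 + (-0.02314) = 0.15986
t = 3: p = 0.15986 + (-0.00264) = 0.15722
t = 4: p = 0.15722 + (-0.00030) = 0.15692

0.1569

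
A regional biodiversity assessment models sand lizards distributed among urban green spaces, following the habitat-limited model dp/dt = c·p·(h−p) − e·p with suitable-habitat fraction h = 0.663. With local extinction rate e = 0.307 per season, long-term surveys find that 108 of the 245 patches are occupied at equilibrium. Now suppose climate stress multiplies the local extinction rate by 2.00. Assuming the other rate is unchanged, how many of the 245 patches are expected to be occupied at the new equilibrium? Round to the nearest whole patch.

54

Observed p* = 108/245 = 0.44082.
Balance c(h−p*) = e gives c = e/(0.663 − 0.44082) = 0.307/0.22218 = 1.38176.
New p* = 0.663 − e/c = 0.663 − 0.61400/1.38176 = 0.21864.
Expected occupied = 245 × 0.21864 = 53.57 ≈ 54.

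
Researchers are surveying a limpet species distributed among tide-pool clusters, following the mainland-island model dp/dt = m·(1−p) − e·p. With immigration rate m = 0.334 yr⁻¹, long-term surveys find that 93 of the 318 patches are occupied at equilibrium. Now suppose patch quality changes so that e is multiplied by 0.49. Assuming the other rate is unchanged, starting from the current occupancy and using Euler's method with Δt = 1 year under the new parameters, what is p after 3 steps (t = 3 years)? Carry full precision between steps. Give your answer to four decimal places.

0.4543

Observed p* = 93/318 = 0.29245.
Balance m(1−p*) = e·p* gives e = m(1−p*)/p* = 0.334×0.70755/0.29245 = 0.80806.
Starting from p₀ = 0.29245; update p ← p + (dp/dt)·Δt with the new parameters.
p: 0.29245 → 0.41298  (Δp = +0.12052)
p: 0.41298 → 0.44552  (Δp = +0.03255)
p: 0.44552 → 0.45431  (Δp = +0.00879)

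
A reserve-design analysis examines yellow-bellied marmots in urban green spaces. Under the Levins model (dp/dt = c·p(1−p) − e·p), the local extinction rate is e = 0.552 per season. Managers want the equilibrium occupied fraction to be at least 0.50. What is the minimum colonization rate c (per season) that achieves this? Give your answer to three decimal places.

p* = 1 − e/c ≥ 0.50 requires e/c ≤ 0.5000, i.e. c ≥ e/0.5000.
c_min = 0.552/0.5000 = 1.1040.

1.104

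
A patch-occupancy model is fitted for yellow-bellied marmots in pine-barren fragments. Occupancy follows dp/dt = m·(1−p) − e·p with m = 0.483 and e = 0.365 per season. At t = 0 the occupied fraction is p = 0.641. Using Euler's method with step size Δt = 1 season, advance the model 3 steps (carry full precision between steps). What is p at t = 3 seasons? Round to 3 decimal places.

0.570

Update rule: p ← p + [m·(1−p) − e·p]·Δt with Δt = 1.
  1  |  dp/dt·Δt = -0.060568  |  p_1 = 0.580432
  2  |  dp/dt·Δt = -0.009206  |  p_2 = 0.571226
  3  |  dp/dt·Δt = -0.001399  |  p_3 = 0.569826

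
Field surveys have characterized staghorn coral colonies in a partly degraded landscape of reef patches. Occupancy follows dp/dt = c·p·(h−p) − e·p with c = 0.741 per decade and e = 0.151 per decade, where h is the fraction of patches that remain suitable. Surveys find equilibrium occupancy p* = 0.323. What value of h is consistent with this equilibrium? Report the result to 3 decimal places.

0.527

At equilibrium c(h−p*) = e, so h = p* + e/c.
h = 0.323 + 0.151/0.741 = 0.323 + 0.2038 = 0.5268.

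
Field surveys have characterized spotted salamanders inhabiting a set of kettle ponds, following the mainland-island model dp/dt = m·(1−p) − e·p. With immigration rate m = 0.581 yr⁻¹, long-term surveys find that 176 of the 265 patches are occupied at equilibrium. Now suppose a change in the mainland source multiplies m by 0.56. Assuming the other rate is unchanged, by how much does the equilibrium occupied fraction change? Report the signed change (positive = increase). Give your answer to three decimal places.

Observed p* = 176/265 = 0.66415.
Balance m(1−p*) = e·p* gives e = m(1−p*)/p* = 0.581×0.33585/0.66415 = 0.29380.
New p* = m/(m+e) = 0.32536/(0.32536+0.29380) = 0.52549.
Δp* = 0.52549 − 0.66415 = -0.13866.

-0.139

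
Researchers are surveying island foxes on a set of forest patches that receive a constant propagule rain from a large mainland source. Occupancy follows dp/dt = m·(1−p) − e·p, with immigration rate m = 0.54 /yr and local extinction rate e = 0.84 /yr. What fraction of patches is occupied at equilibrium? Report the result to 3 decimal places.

0.391

Setting dp/dt = 0: m − m·p* = e·p*, so m = (m+e)·p*.
p* = m/(m+e) = 0.54/(0.54+0.84) = 0.54/1.3800 = 0.3913.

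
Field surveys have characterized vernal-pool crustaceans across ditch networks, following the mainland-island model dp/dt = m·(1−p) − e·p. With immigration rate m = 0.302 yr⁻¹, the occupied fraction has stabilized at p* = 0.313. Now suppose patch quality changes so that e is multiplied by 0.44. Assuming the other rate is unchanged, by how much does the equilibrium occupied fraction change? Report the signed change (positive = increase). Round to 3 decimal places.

0.196

Balance m(1−p*) = e·p* gives e = m(1−p*)/p* = 0.302×0.68700/0.31300 = 0.66286.
New p* = m/(m+e) = 0.30200/(0.30200+0.29166) = 0.50871.
Δp* = 0.50871 − 0.31300 = +0.19571.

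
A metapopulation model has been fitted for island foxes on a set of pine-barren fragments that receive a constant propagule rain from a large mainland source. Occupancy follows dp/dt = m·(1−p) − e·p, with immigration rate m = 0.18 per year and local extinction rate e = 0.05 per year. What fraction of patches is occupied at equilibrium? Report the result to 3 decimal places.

At equilibrium the propagule rain into empty patches balances local extinction: m(1−p*) = e·p*.
p* = m/(m+e) = 0.18/(0.18+0.05) = 0.18/0.2300 = 0.7826.

0.783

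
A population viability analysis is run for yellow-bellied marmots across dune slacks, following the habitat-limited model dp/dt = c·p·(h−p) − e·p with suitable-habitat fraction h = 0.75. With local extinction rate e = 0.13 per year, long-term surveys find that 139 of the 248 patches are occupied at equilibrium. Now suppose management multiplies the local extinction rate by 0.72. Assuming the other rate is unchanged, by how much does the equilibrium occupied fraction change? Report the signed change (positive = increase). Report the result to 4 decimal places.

0.0531

Observed p* = 139/248 = 0.56048.
Balance c(h−p*) = e gives c = e/(0.75 − 0.56048) = 0.13/0.18952 = 0.68594.
New p* = 0.75 − e/c = 0.75 − 0.09360/0.68594 = 0.61354.
Δp* = 0.61354 − 0.56048 = +0.05306.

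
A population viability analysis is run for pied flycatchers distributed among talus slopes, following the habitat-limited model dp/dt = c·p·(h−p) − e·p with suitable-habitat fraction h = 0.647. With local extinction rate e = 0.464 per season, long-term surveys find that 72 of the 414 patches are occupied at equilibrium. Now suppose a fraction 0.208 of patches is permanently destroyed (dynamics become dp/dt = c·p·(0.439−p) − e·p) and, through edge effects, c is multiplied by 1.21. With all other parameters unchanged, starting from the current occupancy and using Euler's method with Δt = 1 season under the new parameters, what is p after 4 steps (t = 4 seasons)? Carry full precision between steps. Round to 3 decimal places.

0.108

Observed p* = 72/414 = 0.17391.
Balance c(h−p*) = e gives c = e/(0.647 − 0.17391) = 0.464/0.47309 = 0.98079.
Starting from p₀ = 0.17391; update p ← p + (dp/dt)·Δt with the new parameters.
step 1: Δp = -0.02598, p = 0.14793
step 2: Δp = -0.01754, p = 0.13039
step 3: Δp = -0.01275, p = 0.11764
step 4: Δp = -0.00972, p = 0.10792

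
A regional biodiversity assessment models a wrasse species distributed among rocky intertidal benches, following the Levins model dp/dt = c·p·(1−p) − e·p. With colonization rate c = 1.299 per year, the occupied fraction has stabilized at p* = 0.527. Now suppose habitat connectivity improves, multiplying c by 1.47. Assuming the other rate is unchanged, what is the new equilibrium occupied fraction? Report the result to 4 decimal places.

0.6782

Balance c(1−p*) = e gives e = 1.299×(1 − 0.52700) = 0.61443.
New p* = 1 − e/c = 1 − 0.61443/1.90953 = 0.67823.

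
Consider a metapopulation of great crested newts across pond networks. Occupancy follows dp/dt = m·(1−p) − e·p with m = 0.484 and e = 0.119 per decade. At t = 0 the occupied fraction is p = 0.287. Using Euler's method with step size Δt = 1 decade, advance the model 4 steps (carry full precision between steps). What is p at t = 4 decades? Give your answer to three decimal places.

Update rule: p ← p + [m·(1−p) − e·p]·Δt with Δt = 1.
t = 1: p = 0.28700 + (+0.31094) = 0.59794
t = 2: p = 0.59794 + (+0.12344) = 0.72138
t = 3: p = 0.72138 + (+0.04901) = 0.77039
t = 4: p = 0.77039 + (+0.01946) = 0.78984

0.790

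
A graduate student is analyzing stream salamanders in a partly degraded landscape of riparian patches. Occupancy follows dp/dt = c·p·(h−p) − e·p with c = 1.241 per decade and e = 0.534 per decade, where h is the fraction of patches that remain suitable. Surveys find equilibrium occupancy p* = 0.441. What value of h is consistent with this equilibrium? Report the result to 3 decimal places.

0.871

At equilibrium c(h−p*) = e, so h = p* + e/c.
h = 0.441 + 0.534/1.241 = 0.441 + 0.4303 = 0.8713.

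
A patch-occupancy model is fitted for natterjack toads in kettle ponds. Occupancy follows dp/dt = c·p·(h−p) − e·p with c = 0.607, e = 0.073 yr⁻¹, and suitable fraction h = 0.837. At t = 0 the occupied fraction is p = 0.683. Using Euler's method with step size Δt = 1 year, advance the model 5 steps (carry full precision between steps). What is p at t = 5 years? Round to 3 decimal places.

0.715

Update rule: p ← p + [c·p·(h−p) − e·p]·Δt with Δt = 1.
p: 0.68300 → 0.69699  (Δp = +0.01399)
p: 0.69699 → 0.70534  (Δp = +0.00836)
p: 0.70534 → 0.71022  (Δp = +0.00488)
p: 0.71022 → 0.71303  (Δp = +0.00281)
p: 0.71303 → 0.71463  (Δp = +0.00160)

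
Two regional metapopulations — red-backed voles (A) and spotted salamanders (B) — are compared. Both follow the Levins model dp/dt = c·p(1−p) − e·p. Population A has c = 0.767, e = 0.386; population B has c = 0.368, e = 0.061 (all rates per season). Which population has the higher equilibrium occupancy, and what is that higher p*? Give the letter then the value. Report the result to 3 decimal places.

B, 0.834

A: p*_A = 1 − 0.386/0.767 = 0.4967.
B: p*_B = 1 − 0.061/0.368 = 0.8342.
B is higher at 0.8342.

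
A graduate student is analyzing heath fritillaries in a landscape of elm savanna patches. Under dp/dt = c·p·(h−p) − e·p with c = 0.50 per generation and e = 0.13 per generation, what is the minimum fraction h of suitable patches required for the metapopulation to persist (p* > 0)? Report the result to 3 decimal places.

0.260

p* = h − e/c is positive only when h > e/c.
h_min = e/c = 0.13/0.50 = 0.2600.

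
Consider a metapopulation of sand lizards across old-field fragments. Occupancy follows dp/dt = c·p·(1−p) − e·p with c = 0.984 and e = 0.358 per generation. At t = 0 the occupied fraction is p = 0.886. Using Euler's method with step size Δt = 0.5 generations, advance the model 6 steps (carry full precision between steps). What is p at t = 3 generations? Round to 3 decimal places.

Update rule: p ← p + [c·p·(1−p) − e·p]·Δt with Δt = 0.5.
p: 0.88600 → 0.77710  (Δp = -0.10890)
p: 0.77710 → 0.72322  (Δp = -0.05388)
p: 0.72322 → 0.69225  (Δp = -0.03097)
p: 0.69225 → 0.67315  (Δp = -0.01910)
p: 0.67315 → 0.66091  (Δp = -0.01225)
p: 0.66091 → 0.65287  (Δp = -0.00804)

0.653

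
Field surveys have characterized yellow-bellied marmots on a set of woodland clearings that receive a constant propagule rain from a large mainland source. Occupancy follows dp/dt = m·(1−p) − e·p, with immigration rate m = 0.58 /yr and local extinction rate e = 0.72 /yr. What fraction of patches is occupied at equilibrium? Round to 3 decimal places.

At equilibrium the propagule rain into empty patches balances local extinction: m(1−p*) = e·p*.
p* = m/(m+e) = 0.58/(0.58+0.72) = 0.58/1.3000 = 0.4462.

0.446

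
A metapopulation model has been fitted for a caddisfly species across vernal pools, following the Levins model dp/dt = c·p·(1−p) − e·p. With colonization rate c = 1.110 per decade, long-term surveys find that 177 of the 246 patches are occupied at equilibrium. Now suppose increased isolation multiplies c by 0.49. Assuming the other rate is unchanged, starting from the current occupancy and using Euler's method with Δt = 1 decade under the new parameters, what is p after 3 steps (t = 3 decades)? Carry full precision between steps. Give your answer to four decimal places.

0.5113

Observed p* = 177/246 = 0.71951.
Balance c(1−p*) = e gives e = 1.110×(1 − 0.71951) = 0.31134.
Starting from p₀ = 0.71951; update p ← p + (dp/dt)·Δt with the new parameters.
t = 1: p = 0.71951 + (-0.11425) = 0.60527
t = 2: p = 0.60527 + (-0.05850) = 0.54677
t = 3: p = 0.54677 + (-0.03545) = 0.51132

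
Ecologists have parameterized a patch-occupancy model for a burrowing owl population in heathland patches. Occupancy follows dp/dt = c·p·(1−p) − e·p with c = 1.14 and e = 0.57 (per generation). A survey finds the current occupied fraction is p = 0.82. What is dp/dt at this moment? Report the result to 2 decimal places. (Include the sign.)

Colonization term: c·p·(1−p) = 1.14×0.82×0.1800 = 0.16826.
Extinction term: e·p = 0.46740.
dp/dt = 0.16826 − 0.46740 = -0.29914.

-0.30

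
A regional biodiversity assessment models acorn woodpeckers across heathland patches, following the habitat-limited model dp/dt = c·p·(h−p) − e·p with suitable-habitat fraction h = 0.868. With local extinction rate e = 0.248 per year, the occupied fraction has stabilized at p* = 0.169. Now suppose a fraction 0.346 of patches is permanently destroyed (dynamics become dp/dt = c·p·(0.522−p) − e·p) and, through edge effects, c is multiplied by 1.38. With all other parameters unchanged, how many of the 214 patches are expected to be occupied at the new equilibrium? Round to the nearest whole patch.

3

Balance c(h−p*) = e gives c = e/(0.868 − 0.16900) = 0.248/0.69900 = 0.35479.
New p* = 0.522 − e/c = 0.522 − 0.24800/0.48961 = 0.01547.
Expected occupied = 214 × 0.01547 = 3.31 ≈ 3.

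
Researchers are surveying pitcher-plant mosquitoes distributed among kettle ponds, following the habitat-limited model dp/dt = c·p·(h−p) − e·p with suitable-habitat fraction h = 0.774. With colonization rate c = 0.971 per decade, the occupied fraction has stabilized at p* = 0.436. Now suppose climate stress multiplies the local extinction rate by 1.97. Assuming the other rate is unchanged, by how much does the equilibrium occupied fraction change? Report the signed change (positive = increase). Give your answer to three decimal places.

Balance c(h−p*) = e gives e = 0.971×(0.774 − 0.43600) = 0.32820.
New p* = 0.774 − e/c = 0.774 − 0.64655/0.97100 = 0.10814.
Δp* = 0.10814 − 0.43600 = -0.32786.

-0.328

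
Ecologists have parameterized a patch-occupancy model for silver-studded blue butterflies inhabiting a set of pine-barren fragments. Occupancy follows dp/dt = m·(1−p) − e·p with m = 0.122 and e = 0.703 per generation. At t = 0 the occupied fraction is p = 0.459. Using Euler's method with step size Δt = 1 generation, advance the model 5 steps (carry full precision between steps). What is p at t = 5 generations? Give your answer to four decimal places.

0.1479

Update rule: p ← p + [m·(1−p) − e·p]·Δt with Δt = 1.
p: 0.45900 → 0.20233  (Δp = -0.25667)
p: 0.20233 → 0.15741  (Δp = -0.04492)
p: 0.15741 → 0.14955  (Δp = -0.00786)
p: 0.14955 → 0.14817  (Δp = -0.00138)
p: 0.14817 → 0.14793  (Δp = -0.00024)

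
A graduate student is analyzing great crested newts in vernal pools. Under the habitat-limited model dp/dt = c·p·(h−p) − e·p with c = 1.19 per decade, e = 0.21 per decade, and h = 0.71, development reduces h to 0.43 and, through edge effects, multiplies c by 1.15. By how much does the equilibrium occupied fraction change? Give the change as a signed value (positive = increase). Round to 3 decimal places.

Before: p* = h − e/c = 0.71 − 0.21/1.19 = 0.71 − 0.1765 = 0.5335.
After: c = 1.3685, e = 0.21, h = 0.43; p* = 0.43 − 0.21/1.3685 = 0.2765.
Δp* = 0.2765 − 0.5335 = -0.2570.

-0.257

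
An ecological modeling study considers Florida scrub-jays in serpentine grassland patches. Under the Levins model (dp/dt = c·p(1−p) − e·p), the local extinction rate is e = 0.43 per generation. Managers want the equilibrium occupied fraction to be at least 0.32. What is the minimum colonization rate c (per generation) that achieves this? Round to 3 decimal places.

p* = 1 − e/c ≥ 0.32 requires e/c ≤ 0.6800, i.e. c ≥ e/0.6800.
c_min = 0.43/0.6800 = 0.6324.

0.632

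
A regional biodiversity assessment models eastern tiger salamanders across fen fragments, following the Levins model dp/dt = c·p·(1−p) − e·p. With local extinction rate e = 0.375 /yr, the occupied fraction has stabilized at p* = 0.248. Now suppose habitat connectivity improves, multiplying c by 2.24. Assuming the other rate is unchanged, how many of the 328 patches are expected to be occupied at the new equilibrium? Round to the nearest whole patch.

Balance c(1−p*) = e gives c = e/(1 − 0.24800) = 0.375/0.75200 = 0.49867.
New p* = 1 − e/c = 1 − 0.37500/1.11702 = 0.66429.
Expected occupied = 328 × 0.66429 = 217.89 ≈ 218.

218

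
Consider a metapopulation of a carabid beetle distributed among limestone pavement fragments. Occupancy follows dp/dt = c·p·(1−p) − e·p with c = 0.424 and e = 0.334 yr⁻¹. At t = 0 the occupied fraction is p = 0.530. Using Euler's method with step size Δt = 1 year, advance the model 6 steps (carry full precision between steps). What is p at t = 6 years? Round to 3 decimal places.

Update rule: p ← p + [c·p·(1−p) − e·p]·Δt with Δt = 1.
t = 1: p = 0.53000 + (-0.07140) = 0.45860
t = 2: p = 0.45860 + (-0.04790) = 0.41070
t = 3: p = 0.41070 + (-0.03455) = 0.37614
t = 4: p = 0.37614 + (-0.02614) = 0.35001
t = 5: p = 0.35001 + (-0.02044) = 0.32957
t = 6: p = 0.32957 + (-0.01639) = 0.31318

0.313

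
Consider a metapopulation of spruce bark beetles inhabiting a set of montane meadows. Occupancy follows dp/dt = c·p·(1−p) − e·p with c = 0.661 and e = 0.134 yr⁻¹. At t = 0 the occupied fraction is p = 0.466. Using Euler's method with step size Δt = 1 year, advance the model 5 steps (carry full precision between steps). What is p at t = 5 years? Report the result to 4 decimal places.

Update rule: p ← p + [c·p·(1−p) − e·p]·Δt with Δt = 1.
t = 1: p = 0.46600 + (+0.10204) = 0.56804
t = 2: p = 0.56804 + (+0.08607) = 0.65411
t = 3: p = 0.65411 + (+0.06190) = 0.71601
t = 4: p = 0.71601 + (+0.03846) = 0.75447
t = 5: p = 0.75447 + (+0.02135) = 0.77582

0.7758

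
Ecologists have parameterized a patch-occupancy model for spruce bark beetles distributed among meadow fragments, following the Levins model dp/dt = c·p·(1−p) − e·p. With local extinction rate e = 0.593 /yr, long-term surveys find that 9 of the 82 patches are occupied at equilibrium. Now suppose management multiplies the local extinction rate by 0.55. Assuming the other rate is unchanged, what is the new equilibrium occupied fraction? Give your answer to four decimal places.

0.5104

Observed p* = 9/82 = 0.10976.
Balance c(1−p*) = e gives c = e/(1 − 0.10976) = 0.593/0.89024 = 0.66611.
New p* = 1 − e/c = 1 − 0.32615/0.66611 = 0.51037.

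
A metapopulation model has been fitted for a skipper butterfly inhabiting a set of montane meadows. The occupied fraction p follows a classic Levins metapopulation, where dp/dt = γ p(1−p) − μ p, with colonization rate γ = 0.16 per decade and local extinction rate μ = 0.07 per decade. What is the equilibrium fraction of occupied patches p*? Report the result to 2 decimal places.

0.56

Setting dp/dt = 0 and dividing through by p* gives γ·(1−p*) = μ.
So p* = 1 − μ/γ = 1 − 0.07/0.16 = 1 − 0.4375 = 0.5625.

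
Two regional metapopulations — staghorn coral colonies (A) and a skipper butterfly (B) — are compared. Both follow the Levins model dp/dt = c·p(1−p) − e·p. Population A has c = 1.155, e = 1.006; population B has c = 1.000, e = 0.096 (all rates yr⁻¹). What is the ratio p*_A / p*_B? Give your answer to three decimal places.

A: p*_A = 1 − 1.006/1.155 = 0.1290.
B: p*_B = 1 − 0.096/1.000 = 0.9040.
p*_A / p*_B = 0.1290/0.9040 = 0.1427.

0.143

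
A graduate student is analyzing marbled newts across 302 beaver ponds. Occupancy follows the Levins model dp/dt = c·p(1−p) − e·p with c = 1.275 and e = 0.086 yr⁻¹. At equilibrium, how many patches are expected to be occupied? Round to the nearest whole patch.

282

p* = 1 − e/c = 1 − 0.086/1.275 = 0.9325.
Expected occupied patches = N × p* = 302 × 0.9325 = 281.63 ≈ 282.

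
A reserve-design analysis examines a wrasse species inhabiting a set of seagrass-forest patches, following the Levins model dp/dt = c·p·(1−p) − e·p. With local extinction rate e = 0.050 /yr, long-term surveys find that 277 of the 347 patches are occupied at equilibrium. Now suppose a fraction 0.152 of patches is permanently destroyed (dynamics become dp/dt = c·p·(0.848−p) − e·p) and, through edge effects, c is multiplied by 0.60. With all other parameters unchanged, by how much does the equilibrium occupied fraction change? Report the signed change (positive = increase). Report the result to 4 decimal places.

-0.2865

Observed p* = 277/347 = 0.79827.
Balance c(1−p*) = e gives c = e/(1 − 0.79827) = 0.050/0.20173 = 0.24786.
New p* = 0.848 − e/c = 0.848 − 0.05000/0.14872 = 0.51180.
Δp* = 0.51180 − 0.79827 = -0.28647.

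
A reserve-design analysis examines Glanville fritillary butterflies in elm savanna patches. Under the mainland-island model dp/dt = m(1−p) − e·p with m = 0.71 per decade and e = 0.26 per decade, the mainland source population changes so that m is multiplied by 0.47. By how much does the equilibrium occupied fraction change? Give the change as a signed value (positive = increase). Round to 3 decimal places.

-0.170

Before: p* = 0.71/(0.71+0.26) = 0.7320.
After: m = 0.3337, e = 0.26; p* = 0.3337/0.5937 = 0.5621.
Δp* = 0.5621 − 0.7320 = -0.1699.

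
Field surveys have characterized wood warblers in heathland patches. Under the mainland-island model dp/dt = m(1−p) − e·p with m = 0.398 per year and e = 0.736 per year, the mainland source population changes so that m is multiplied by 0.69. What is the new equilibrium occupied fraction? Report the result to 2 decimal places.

0.27

Before: p* = 0.398/(0.398+0.736) = 0.3510.
After: m = 0.27462, e = 0.736; p* = 0.27462/1.0106 = 0.2717.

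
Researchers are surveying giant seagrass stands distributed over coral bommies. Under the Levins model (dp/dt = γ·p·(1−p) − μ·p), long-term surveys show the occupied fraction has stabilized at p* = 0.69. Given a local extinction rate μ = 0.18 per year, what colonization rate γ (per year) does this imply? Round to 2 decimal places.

At equilibrium γ(1−p*) = μ, so γ = μ/(1−p*).
γ = 0.18/(1 − 0.69) = 0.18/0.3100 = 0.5806.

0.58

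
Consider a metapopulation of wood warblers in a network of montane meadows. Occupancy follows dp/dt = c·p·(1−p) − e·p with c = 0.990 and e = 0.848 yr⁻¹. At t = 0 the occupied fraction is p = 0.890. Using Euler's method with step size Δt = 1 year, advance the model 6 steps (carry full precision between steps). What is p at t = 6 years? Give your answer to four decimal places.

0.1726

Update rule: p ← p + [c·p·(1−p) − e·p]·Δt with Δt = 1.
step 1: Δp = -0.65780, p = 0.23220
step 2: Δp = -0.02041, p = 0.21180
step 3: Δp = -0.01433, p = 0.19746
step 4: Δp = -0.01056, p = 0.18690
step 5: Δp = -0.00804, p = 0.17886
step 6: Δp = -0.00627, p = 0.17259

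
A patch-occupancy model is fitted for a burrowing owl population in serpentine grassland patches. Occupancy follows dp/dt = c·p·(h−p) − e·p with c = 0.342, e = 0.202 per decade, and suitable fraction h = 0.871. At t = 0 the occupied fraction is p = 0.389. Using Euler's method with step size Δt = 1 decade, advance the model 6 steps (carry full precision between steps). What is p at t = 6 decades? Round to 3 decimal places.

Update rule: p ← p + [c·p·(h−p) − e·p]·Δt with Δt = 1.
  1  |  dp/dt·Δt = -0.014454  |  p_1 = 0.374546
  2  |  dp/dt·Δt = -0.012065  |  p_2 = 0.362481
  3  |  dp/dt·Δt = -0.010181  |  p_3 = 0.352300
  4  |  dp/dt·Δt = -0.008668  |  p_4 = 0.343632
  5  |  dp/dt·Δt = -0.007436  |  p_5 = 0.336196
  6  |  dp/dt·Δt = -0.006420  |  p_6 = 0.329775

0.330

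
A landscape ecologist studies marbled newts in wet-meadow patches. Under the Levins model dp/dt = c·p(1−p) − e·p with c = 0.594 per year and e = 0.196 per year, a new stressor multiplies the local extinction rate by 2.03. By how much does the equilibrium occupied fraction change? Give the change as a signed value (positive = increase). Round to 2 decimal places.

Before: p* = 1 − 0.196/0.594 = 0.6700.
After the change, c = 0.594, e = 0.39788, so p* = 1 − 0.39788/0.594 = 0.3302.
Δp* = 0.3302 − 0.6700 = -0.3399.

-0.34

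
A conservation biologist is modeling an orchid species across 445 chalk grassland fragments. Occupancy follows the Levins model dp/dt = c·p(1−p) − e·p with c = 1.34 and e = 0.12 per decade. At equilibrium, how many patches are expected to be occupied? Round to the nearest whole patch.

p* = 1 − e/c = 1 − 0.12/1.34 = 0.9104.
Expected occupied patches = N × p* = 445 × 0.9104 = 405.15 ≈ 405.

405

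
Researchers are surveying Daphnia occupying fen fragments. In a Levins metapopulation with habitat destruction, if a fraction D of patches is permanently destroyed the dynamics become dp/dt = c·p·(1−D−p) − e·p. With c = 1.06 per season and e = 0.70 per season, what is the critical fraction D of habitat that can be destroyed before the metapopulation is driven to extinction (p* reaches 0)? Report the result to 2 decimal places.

0.34

The nontrivial equilibrium is p* = (1−D) − e/c; extinction occurs when this hits zero.
So D_crit = 1 − e/c = 1 − 0.70/1.06 = 1 − 0.6604 = 0.3396.
Note this equals the original equilibrium occupancy — the Levins extinction-debt result.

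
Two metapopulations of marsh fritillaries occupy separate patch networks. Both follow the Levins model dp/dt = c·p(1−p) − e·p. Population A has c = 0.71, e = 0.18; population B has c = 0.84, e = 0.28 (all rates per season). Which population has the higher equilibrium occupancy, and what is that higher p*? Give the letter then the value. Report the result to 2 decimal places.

A, 0.75

A: p*_A = 1 − 0.18/0.71 = 0.7465.
B: p*_B = 1 − 0.28/0.84 = 0.6667.
A is higher at 0.7465.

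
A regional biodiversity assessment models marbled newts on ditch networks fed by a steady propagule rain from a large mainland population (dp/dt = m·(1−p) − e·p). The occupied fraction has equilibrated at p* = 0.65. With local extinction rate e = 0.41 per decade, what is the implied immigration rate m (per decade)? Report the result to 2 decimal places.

At equilibrium m(1−p*) = e·p*, so m = e·p*/(1−p*).
m = 0.41 × 0.65 / 0.3500 = 0.2665/0.3500 = 0.7614.

0.76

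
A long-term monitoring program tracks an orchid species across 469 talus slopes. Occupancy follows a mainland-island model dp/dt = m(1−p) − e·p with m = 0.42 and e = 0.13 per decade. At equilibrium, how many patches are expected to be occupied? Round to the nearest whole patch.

358

p* = m/(m+e) = 0.42/0.5500 = 0.7636.
Expected occupied patches = N × p* = 469 × 0.7636 = 358.15 ≈ 358.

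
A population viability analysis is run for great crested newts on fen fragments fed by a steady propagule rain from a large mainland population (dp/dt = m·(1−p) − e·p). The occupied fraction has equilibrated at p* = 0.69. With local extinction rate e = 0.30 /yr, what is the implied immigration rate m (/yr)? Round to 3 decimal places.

0.668

At equilibrium m(1−p*) = e·p*, so m = e·p*/(1−p*).
m = 0.30 × 0.69 / 0.3100 = 0.2070/0.3100 = 0.6677.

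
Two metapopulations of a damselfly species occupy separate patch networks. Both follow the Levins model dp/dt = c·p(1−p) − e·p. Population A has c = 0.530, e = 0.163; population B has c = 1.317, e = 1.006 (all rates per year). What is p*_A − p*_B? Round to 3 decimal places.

0.456

A: p*_A = 1 − 0.163/0.530 = 0.6925.
B: p*_B = 1 − 1.006/1.317 = 0.2361.
p*_A − p*_B = 0.6925 − 0.2361 = 0.4563.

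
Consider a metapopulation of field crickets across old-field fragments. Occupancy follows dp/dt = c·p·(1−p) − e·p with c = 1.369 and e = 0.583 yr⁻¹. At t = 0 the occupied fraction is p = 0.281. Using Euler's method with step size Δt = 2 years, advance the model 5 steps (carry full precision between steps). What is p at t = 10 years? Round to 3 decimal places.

Update rule: p ← p + [c·p·(1−p) − e·p]·Δt with Δt = 2.
p: 0.28100 → 0.50654  (Δp = +0.22554)
p: 0.50654 → 0.60030  (Δp = +0.09376)
p: 0.60030 → 0.55731  (Δp = -0.04299)
p: 0.55731 → 0.58300  (Δp = +0.02569)
p: 0.58300 → 0.56886  (Δp = -0.01413)

0.569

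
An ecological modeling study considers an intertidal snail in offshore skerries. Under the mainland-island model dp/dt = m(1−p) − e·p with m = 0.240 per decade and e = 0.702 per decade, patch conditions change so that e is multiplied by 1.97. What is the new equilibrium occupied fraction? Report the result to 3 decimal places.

Before: p* = 0.240/(0.240+0.702) = 0.2548.
After: m = 0.24, e = 1.38294; p* = 0.24/1.6229 = 0.1479.

0.148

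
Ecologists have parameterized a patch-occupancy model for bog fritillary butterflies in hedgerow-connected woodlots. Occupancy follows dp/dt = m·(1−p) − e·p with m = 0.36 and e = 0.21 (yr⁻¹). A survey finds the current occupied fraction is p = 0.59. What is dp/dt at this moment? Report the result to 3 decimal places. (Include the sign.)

0.024

Colonization term: m·(1−p) = 0.36×0.4100 = 0.14760.
Extinction term: e·p = 0.12390.
dp/dt = 0.14760 − 0.12390 = 0.02370.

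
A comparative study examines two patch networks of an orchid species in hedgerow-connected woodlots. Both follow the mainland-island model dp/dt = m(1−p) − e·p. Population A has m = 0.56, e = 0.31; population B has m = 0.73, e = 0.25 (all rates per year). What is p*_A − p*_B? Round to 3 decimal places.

-0.101

A: p*_A = m/(m+e) = 0.56/0.8700 = 0.6437.
B: p*_B = 0.73/0.9800 = 0.7449.
p*_A − p*_B = 0.6437 − 0.7449 = -0.1012.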